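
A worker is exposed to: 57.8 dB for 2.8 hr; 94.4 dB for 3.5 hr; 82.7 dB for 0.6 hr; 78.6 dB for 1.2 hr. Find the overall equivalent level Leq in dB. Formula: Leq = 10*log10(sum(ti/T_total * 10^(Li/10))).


T_total = 2.8 + 3.5 + 0.6 + 1.2 = 8.1 hr
(2.8/8.1) * 10^(57.8/10) = 208292
(3.5/8.1) * 10^(94.4/10) = 1.1901e+09
(0.6/8.1) * 10^(82.7/10) = 1.37932e+07
(1.2/8.1) * 10^(78.6/10) = 1.07324e+07
Sum = 208292 + 1.1901e+09 + 1.37932e+07 + 1.07324e+07 = 1.21483e+09
Leq = 10*log10(1.21483e+09) = 90.845 dB


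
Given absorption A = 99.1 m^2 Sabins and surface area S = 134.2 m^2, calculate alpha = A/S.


Absorption coefficient = absorbed power / incident power
alpha = A / S = 99.1 / 134.2 = 0.73845


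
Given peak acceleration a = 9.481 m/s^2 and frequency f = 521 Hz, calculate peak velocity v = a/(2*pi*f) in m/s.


omega = 2*pi*f = 2*pi*521 = 3273.54 rad/s
v = a / omega = 9.481 / 3273.54 = 0.0028963 m/s


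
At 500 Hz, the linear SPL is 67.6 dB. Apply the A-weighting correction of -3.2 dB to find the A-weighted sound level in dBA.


A-weighting table: 500 Hz -> -3.2 dB correction
SPL_A = SPL + correction = 67.6 + (-3.2) = 64.4 dBA


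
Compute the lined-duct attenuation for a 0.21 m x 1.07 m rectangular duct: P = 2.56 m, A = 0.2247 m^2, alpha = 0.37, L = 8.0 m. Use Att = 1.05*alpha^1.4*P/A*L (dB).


alpha^1.4 = 0.37^1.4 = 0.248589
Attenuation rate = 1.05 * alpha^1.4 * P / A
= 1.05 * 0.248589 * 2.56 / 0.2247 = 2.97377 dB/m
Total Att = 2.97377 * 8.0 = 23.79 dB


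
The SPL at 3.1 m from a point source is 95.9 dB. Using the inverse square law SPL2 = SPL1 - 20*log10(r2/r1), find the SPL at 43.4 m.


r2/r1 = 43.4/3.1 = 14
Correction = 20*log10(14) = 22.9226 dB
SPL2 = 95.9 - 22.9226 = 72.977 dB


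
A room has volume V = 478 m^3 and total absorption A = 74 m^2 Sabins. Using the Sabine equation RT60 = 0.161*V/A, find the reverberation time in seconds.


RT60 = 0.161 * 478 / 74 = 1.04 s


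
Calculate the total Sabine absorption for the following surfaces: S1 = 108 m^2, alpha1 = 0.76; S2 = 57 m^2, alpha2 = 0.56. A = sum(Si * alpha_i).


108 * 0.76 = 82.08
57 * 0.56 = 31.92
A_total = 82.08 + 31.92 = 114 m^2


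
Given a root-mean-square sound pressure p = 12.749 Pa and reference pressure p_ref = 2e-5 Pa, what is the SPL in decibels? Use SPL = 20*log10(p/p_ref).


p / p_ref = 12.749 / 2e-5 = 637450
SPL = 20 * log10(637450) = 116.09 dB


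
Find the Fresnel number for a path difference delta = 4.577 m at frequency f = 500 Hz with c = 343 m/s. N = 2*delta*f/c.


N = 2*delta*f/c = 2*delta/lambda, where lambda = c/f
lambda = 343 / 500 = 0.686 m
N = 2 * 4.577 / 0.686 = 13.344


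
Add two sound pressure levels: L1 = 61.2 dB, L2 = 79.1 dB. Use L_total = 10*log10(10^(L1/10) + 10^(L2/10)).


10^(61.2/10) = 1.31826e+06
10^(79.1/10) = 8.12831e+07
Sum = 1.31826e+06 + 8.12831e+07 = 8.26014e+07
L_total = 10*log10(8.26014e+07) = 79.17 dB


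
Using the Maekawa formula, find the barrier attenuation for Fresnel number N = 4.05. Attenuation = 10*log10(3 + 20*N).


3 + 20*N = 3 + 20*4.05 = 84
Att = 10*log10(84) = 19.243 dB


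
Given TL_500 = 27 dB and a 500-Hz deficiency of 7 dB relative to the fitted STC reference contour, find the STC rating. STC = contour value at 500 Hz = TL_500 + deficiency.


By ASTM E413, STC = value of the fitted reference contour at 500 Hz.
Contour value at 500 Hz = TL_500 + deficiency = 27 + 7 = 34
STC = 34


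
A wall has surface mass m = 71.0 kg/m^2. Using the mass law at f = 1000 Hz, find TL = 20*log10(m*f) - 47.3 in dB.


m * f = 71.0 * 1000 = 71000
20*log10(71000) = 97.0252 dB
TL = 97.0252 - 47.3 = 49.725 dB


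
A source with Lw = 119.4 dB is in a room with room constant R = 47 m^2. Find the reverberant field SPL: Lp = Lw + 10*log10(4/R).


4/R = 4/47 = 0.0851064
Lp = 119.4 + 10*log10(0.0851064) = 108.7 dB


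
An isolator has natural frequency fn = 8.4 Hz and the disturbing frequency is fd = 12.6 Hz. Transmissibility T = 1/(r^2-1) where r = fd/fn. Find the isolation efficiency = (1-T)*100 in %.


r = 12.6 / 8.4 = 1.5
r^2 - 1 = 1.5^2 - 1 = 1.25
T = 1/1.25 = 0.8
Efficiency = (1 - 0.8)*100 = 20 %


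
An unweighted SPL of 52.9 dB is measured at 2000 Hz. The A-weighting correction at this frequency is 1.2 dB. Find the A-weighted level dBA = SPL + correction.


A-weighting table: 2000 Hz -> 1.2 dB correction
SPL_A = SPL + correction = 52.9 + (1.2) = 54.1 dBA


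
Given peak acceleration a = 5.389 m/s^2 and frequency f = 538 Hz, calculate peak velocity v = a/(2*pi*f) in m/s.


omega = 2*pi*f = 2*pi*538 = 3380.35 rad/s
v = a / omega = 5.389 / 3380.35 = 0.0015942 m/s


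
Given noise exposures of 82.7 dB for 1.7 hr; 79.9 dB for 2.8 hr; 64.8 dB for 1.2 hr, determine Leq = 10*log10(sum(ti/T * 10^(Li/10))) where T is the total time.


T_total = 1.7 + 2.8 + 1.2 = 5.7 hr
(1.7/5.7) * 10^(82.7/10) = 5.55359e+07
(2.8/5.7) * 10^(79.9/10) = 4.80046e+07
(1.2/5.7) * 10^(64.8/10) = 635779
Sum = 5.55359e+07 + 4.80046e+07 + 635779 = 1.04176e+08
Leq = 10*log10(1.04176e+08) = 80.178 dB


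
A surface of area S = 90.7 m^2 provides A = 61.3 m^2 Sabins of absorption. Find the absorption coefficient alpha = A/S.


Absorption coefficient = absorbed power / incident power
alpha = A / S = 61.3 / 90.7 = 0.67585


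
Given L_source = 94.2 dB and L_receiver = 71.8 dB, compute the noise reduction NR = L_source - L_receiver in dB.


NR = L_source - L_receiver (difference between source and receiving room levels)
NR = 94.2 - 71.8 = 22.4 dB


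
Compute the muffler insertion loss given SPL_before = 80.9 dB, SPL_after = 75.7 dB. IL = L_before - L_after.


Insertion loss = SPL without muffler - SPL with muffler
IL = 80.9 - 75.7 = 5.2 dB


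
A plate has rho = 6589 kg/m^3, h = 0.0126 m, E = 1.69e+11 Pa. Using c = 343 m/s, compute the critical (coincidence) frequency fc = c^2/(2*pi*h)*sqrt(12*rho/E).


12*rho/E = 12*6589/1.69e+11 = 4.67858e-07
sqrt(12*rho/E) = sqrt(4.67858e-07) = 0.000684001
c^2/(2*pi*h) = 343^2/(2*pi*0.0126) = 1.48607e+06
fc = 1.48607e+06 * 0.000684001 = 1016.5 Hz


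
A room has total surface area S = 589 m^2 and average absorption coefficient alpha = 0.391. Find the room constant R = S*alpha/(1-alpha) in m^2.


R = 589 * 0.391 / (1 - 0.391) = 378.16 m^2


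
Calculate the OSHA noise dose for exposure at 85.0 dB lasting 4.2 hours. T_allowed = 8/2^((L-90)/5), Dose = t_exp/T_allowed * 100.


T_allowed = 8 / 2^((85.0 - 90)/5) = 16 hr
Dose = 4.2 / 16 * 100 = 26.25 %


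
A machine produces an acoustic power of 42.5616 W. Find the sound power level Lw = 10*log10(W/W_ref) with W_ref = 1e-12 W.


W / W_ref = 42.5616 / 1e-12 = 4.25616e+13
Lw = 10 * log10(4.25616e+13) = 136.29 dB


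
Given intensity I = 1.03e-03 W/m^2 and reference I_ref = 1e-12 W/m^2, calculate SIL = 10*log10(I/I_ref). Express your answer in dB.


I / I_ref = 1.03e-03 / 1e-12 = 1.03e+09
SIL = 10 * log10(1.03e+09) = 90.128 dB


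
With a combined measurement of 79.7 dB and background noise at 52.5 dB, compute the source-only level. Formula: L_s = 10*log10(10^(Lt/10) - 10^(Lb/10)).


10^(79.7/10) = 9.33254e+07
10^(52.5/10) = 177828
Difference = 9.33254e+07 - 177828 = 9.31476e+07
L_source = 10*log10(9.31476e+07) = 79.692 dB


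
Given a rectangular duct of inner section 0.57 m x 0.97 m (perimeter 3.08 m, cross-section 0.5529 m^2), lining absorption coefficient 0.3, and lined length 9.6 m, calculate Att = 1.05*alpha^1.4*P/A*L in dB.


alpha^1.4 = 0.3^1.4 = 0.18534
Attenuation rate = 1.05 * alpha^1.4 * P / A
= 1.05 * 0.18534 * 3.08 / 0.5529 = 1.08408 dB/m
Total Att = 1.08408 * 9.6 = 10.407 dB


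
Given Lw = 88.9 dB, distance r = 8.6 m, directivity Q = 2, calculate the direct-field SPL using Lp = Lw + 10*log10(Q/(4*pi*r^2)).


4*pi*r^2 = 4*pi*8.6^2 = 929.409 m^2
Q / (4*pi*r^2) = 2 / 929.409 = 0.00215191
Lp = 88.9 + 10*log10(0.00215191) = 62.228 dB


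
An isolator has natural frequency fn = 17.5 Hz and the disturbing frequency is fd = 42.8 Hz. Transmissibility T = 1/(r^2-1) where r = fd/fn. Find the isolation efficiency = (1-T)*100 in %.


r = 42.8 / 17.5 = 2.44571
r^2 - 1 = 2.44571^2 - 1 = 4.9815
T = 1/4.9815 = 0.200743
Efficiency = (1 - 0.200743)*100 = 79.926 %


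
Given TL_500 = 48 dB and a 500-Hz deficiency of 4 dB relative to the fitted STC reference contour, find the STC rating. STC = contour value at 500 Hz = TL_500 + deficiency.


By ASTM E413, STC = value of the fitted reference contour at 500 Hz.
Contour value at 500 Hz = TL_500 + deficiency = 48 + 4 = 52
STC = 52


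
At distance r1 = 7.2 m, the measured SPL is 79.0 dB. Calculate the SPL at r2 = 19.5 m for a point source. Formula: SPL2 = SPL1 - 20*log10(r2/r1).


r2/r1 = 19.5/7.2 = 2.70833
Correction = 20*log10(2.70833) = 8.65403 dB
SPL2 = 79.0 - 8.65403 = 70.346 dB


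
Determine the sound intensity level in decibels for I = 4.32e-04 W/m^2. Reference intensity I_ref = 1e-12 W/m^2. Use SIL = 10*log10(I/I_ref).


I / I_ref = 4.32e-04 / 1e-12 = 4.32e+08
SIL = 10 * log10(4.32e+08) = 86.355 dB


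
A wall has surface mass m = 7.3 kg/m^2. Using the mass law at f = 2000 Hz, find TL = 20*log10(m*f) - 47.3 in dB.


m * f = 7.3 * 2000 = 14600
20*log10(14600) = 83.2871 dB
TL = 83.2871 - 47.3 = 35.987 dB


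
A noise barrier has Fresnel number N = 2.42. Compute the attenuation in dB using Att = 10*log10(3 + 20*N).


3 + 20*N = 3 + 20*2.42 = 51.4
Att = 10*log10(51.4) = 17.11 dB


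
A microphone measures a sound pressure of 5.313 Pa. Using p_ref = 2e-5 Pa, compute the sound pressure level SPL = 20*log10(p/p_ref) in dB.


p / p_ref = 5.313 / 2e-5 = 265650
SPL = 20 * log10(265650) = 108.49 dB


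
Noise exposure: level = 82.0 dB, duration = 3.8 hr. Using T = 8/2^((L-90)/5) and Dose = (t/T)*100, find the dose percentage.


T_allowed = 8 / 2^((82.0 - 90)/5) = 24.2515 hr
Dose = 3.8 / 24.2515 * 100 = 15.669 %


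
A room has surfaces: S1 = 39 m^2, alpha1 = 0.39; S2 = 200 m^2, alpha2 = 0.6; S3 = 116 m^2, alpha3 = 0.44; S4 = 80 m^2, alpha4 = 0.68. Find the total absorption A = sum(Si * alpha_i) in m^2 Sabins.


39 * 0.39 = 15.21
200 * 0.6 = 120
116 * 0.44 = 51.04
80 * 0.68 = 54.4
A_total = 15.21 + 120 + 51.04 + 54.4 = 240.65 m^2


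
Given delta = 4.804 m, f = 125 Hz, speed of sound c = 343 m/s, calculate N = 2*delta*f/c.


N = 2*delta*f/c = 2*delta/lambda, where lambda = c/f
lambda = 343 / 125 = 2.744 m
N = 2 * 4.804 / 2.744 = 3.5015


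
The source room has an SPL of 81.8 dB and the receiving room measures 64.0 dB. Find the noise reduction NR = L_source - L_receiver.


NR = L_source - L_receiver (difference between source and receiving room levels)
NR = 81.8 - 64.0 = 17.8 dB


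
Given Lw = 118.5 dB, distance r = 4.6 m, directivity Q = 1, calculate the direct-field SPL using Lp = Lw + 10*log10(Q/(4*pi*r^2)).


4*pi*r^2 = 4*pi*4.6^2 = 265.904 m^2
Q / (4*pi*r^2) = 1 / 265.904 = 0.00376076
Lp = 118.5 + 10*log10(0.00376076) = 94.253 dB


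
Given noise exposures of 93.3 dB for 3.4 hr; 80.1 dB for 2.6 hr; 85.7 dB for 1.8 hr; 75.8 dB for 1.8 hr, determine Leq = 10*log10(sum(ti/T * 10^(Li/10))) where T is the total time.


T_total = 3.4 + 2.6 + 1.8 + 1.8 = 9.6 hr
(3.4/9.6) * 10^(93.3/10) = 7.57195e+08
(2.6/9.6) * 10^(80.1/10) = 2.77142e+07
(1.8/9.6) * 10^(85.7/10) = 6.96629e+07
(1.8/9.6) * 10^(75.8/10) = 7.12855e+06
Sum = 7.57195e+08 + 2.77142e+07 + 6.96629e+07 + 7.12855e+06 = 8.61701e+08
Leq = 10*log10(8.61701e+08) = 89.354 dB


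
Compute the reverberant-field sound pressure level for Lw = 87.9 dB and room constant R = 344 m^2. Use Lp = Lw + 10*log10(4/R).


4/R = 4/344 = 0.0116279
Lp = 87.9 + 10*log10(0.0116279) = 68.555 dB


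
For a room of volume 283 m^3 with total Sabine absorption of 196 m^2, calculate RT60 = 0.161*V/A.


RT60 = 0.161 * 283 / 196 = 0.23246 s


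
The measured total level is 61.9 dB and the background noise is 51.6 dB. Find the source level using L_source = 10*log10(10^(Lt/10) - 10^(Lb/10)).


10^(61.9/10) = 1.54882e+06
10^(51.6/10) = 144544
Difference = 1.54882e+06 - 144544 = 1.40428e+06
L_source = 10*log10(1.40428e+06) = 61.475 dB


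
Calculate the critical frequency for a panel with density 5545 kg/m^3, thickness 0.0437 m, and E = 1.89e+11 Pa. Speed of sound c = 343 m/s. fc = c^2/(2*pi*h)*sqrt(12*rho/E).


12*rho/E = 12*5545/1.89e+11 = 3.52063e-07
sqrt(12*rho/E) = sqrt(3.52063e-07) = 0.000593349
c^2/(2*pi*h) = 343^2/(2*pi*0.0437) = 428476
fc = 428476 * 0.000593349 = 254.24 Hz


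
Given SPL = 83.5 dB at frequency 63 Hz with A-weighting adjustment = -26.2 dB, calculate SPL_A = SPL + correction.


A-weighting table: 63 Hz -> -26.2 dB correction
SPL_A = SPL + correction = 83.5 + (-26.2) = 57.3 dBA


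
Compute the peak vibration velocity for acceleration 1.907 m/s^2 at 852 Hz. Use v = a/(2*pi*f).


omega = 2*pi*f = 2*pi*852 = 5353.27 rad/s
v = a / omega = 1.907 / 5353.27 = 0.00035623 m/s


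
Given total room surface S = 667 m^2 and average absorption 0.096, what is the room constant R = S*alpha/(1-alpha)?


R = 667 * 0.096 / (1 - 0.096) = 70.832 m^2


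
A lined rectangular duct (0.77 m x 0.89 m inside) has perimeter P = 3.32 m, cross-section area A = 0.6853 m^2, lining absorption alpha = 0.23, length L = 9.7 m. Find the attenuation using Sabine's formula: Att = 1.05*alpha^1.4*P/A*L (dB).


alpha^1.4 = 0.23^1.4 = 0.127767
Attenuation rate = 1.05 * alpha^1.4 * P / A
= 1.05 * 0.127767 * 3.32 / 0.6853 = 0.649928 dB/m
Total Att = 0.649928 * 9.7 = 6.3043 dB


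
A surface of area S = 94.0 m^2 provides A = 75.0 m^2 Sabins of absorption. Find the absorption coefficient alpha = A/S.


Absorption coefficient = absorbed power / incident power
alpha = A / S = 75.0 / 94.0 = 0.79787


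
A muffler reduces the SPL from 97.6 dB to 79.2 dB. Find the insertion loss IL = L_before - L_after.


Insertion loss = SPL without muffler - SPL with muffler
IL = 97.6 - 79.2 = 18.4 dB


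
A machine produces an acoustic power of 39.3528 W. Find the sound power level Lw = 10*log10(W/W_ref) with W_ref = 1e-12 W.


W / W_ref = 39.3528 / 1e-12 = 3.93528e+13
Lw = 10 * log10(3.93528e+13) = 135.95 dB


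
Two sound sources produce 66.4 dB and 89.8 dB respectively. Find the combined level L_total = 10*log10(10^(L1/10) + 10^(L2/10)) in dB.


10^(66.4/10) = 4.36516e+06
10^(89.8/10) = 9.54993e+08
Sum = 4.36516e+06 + 9.54993e+08 = 9.59358e+08
L_total = 10*log10(9.59358e+08) = 89.82 dB


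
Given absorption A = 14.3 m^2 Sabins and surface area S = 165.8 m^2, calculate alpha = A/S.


Absorption coefficient = absorbed power / incident power
alpha = A / S = 14.3 / 165.8 = 0.086248


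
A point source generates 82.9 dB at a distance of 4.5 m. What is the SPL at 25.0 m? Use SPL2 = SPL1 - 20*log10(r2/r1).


r2/r1 = 25.0/4.5 = 5.55556
Correction = 20*log10(5.55556) = 14.8946 dB
SPL2 = 82.9 - 14.8946 = 68.005 dB


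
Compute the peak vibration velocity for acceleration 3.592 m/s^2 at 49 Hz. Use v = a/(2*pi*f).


omega = 2*pi*f = 2*pi*49 = 307.876 rad/s
v = a / omega = 3.592 / 307.876 = 0.011667 m/s


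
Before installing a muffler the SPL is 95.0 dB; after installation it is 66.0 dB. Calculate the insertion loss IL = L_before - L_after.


Insertion loss = SPL without muffler - SPL with muffler
IL = 95.0 - 66.0 = 29 dB


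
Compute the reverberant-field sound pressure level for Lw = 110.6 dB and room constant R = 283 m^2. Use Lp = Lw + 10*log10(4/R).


4/R = 4/283 = 0.0141343
Lp = 110.6 + 10*log10(0.0141343) = 92.103 dB


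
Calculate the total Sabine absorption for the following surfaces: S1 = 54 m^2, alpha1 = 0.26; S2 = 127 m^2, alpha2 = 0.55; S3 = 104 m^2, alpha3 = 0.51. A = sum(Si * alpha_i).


54 * 0.26 = 14.04
127 * 0.55 = 69.85
104 * 0.51 = 53.04
A_total = 14.04 + 69.85 + 53.04 = 136.93 m^2


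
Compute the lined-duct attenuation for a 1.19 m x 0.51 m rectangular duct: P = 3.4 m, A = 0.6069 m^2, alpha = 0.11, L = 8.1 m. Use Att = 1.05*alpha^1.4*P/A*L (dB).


alpha^1.4 = 0.11^1.4 = 0.0454935
Attenuation rate = 1.05 * alpha^1.4 * P / A
= 1.05 * 0.0454935 * 3.4 / 0.6069 = 0.267609 dB/m
Total Att = 0.267609 * 8.1 = 2.1676 dB


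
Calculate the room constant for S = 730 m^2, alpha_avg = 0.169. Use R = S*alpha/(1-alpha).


R = 730 * 0.169 / (1 - 0.169) = 148.46 m^2


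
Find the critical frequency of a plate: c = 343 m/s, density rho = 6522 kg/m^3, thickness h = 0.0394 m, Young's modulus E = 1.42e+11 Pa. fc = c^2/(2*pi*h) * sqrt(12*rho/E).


12*rho/E = 12*6522/1.42e+11 = 5.51155e-07
sqrt(12*rho/E) = sqrt(5.51155e-07) = 0.000742398
c^2/(2*pi*h) = 343^2/(2*pi*0.0394) = 475239
fc = 475239 * 0.000742398 = 352.82 Hz


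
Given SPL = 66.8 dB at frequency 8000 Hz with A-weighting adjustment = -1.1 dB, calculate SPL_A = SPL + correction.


A-weighting table: 8000 Hz -> -1.1 dB correction
SPL_A = SPL + correction = 66.8 + (-1.1) = 65.7 dBA


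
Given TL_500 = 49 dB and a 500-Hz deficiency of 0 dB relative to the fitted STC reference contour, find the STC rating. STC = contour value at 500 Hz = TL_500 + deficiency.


By ASTM E413, STC = value of the fitted reference contour at 500 Hz.
Contour value at 500 Hz = TL_500 + deficiency = 49 + 0 = 49
STC = 49


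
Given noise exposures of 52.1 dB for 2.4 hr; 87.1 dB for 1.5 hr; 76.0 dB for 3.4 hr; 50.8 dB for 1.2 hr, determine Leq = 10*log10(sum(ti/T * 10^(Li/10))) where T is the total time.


T_total = 2.4 + 1.5 + 3.4 + 1.2 = 8.5 hr
(2.4/8.5) * 10^(52.1/10) = 45792.3
(1.5/8.5) * 10^(87.1/10) = 9.0505e+07
(3.4/8.5) * 10^(76.0/10) = 1.59243e+07
(1.2/8.5) * 10^(50.8/10) = 16973.1
Sum = 45792.3 + 9.0505e+07 + 1.59243e+07 + 16973.1 = 1.06492e+08
Leq = 10*log10(1.06492e+08) = 80.273 dB


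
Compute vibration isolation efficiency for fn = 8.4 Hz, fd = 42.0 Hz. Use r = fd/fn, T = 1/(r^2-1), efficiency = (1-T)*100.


r = 42.0 / 8.4 = 5
r^2 - 1 = 5^2 - 1 = 24
T = 1/24 = 0.0416667
Efficiency = (1 - 0.0416667)*100 = 95.833 %


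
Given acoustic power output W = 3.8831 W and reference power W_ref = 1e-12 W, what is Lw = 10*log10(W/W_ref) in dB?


W / W_ref = 3.8831 / 1e-12 = 3.8831e+12
Lw = 10 * log10(3.8831e+12) = 125.89 dB


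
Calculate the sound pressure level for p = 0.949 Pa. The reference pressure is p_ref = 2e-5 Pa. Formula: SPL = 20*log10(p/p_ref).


p / p_ref = 0.949 / 2e-5 = 47450
SPL = 20 * log10(47450) = 93.525 dB


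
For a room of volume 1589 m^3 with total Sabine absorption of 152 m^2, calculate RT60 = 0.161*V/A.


RT60 = 0.161 * 1589 / 152 = 1.6831 s


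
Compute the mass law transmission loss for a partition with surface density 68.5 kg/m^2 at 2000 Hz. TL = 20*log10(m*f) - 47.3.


m * f = 68.5 * 2000 = 137000
20*log10(137000) = 102.734 dB
TL = 102.734 - 47.3 = 55.434 dB


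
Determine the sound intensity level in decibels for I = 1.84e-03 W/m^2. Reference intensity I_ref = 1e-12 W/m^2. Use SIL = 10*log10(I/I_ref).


I / I_ref = 1.84e-03 / 1e-12 = 1.84e+09
SIL = 10 * log10(1.84e+09) = 92.648 dB


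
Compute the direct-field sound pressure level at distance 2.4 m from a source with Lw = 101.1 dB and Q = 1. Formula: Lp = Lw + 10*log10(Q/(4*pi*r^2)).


4*pi*r^2 = 4*pi*2.4^2 = 72.3823 m^2
Q / (4*pi*r^2) = 1 / 72.3823 = 0.0138155
Lp = 101.1 + 10*log10(0.0138155) = 82.504 dB


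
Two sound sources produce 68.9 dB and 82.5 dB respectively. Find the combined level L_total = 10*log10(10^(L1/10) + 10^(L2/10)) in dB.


10^(68.9/10) = 7.76247e+06
10^(82.5/10) = 1.77828e+08
Sum = 7.76247e+06 + 1.77828e+08 = 1.8559e+08
L_total = 10*log10(1.8559e+08) = 82.686 dB


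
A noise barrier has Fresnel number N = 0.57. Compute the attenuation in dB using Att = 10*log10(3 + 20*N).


3 + 20*N = 3 + 20*0.57 = 14.4
Att = 10*log10(14.4) = 11.584 dB


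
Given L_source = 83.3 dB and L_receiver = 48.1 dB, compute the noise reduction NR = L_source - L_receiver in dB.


NR = L_source - L_receiver (difference between source and receiving room levels)
NR = 83.3 - 48.1 = 35.2 dB


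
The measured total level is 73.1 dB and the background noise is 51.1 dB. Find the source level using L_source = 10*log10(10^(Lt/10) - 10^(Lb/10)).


10^(73.1/10) = 2.04174e+07
10^(51.1/10) = 128825
Difference = 2.04174e+07 - 128825 = 2.02886e+07
L_source = 10*log10(2.02886e+07) = 73.073 dB


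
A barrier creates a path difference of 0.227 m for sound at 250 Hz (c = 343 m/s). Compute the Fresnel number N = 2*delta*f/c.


N = 2*delta*f/c = 2*delta/lambda, where lambda = c/f
lambda = 343 / 250 = 1.372 m
N = 2 * 0.227 / 1.372 = 0.3309


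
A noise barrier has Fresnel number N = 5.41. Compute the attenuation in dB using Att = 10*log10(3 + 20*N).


3 + 20*N = 3 + 20*5.41 = 111.2
Att = 10*log10(111.2) = 20.461 dB


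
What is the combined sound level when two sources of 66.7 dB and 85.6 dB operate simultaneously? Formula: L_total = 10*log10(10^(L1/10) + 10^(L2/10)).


10^(66.7/10) = 4.67735e+06
10^(85.6/10) = 3.63078e+08
Sum = 4.67735e+06 + 3.63078e+08 = 3.67755e+08
L_total = 10*log10(3.67755e+08) = 85.656 dB


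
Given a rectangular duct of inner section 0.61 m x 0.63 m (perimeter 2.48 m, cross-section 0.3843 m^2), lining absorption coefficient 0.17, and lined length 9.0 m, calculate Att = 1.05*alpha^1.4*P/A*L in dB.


alpha^1.4 = 0.17^1.4 = 0.0836813
Attenuation rate = 1.05 * alpha^1.4 * P / A
= 1.05 * 0.0836813 * 2.48 / 0.3843 = 0.567021 dB/m
Total Att = 0.567021 * 9.0 = 5.1032 dB


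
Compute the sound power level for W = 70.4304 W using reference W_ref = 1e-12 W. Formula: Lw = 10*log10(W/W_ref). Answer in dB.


W / W_ref = 70.4304 / 1e-12 = 7.04304e+13
Lw = 10 * log10(7.04304e+13) = 138.48 dB


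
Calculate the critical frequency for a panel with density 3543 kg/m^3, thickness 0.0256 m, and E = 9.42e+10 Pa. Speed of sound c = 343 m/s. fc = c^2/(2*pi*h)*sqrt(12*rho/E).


12*rho/E = 12*3543/9.42e+10 = 4.51338e-07
sqrt(12*rho/E) = sqrt(4.51338e-07) = 0.000671817
c^2/(2*pi*h) = 343^2/(2*pi*0.0256) = 731423
fc = 731423 * 0.000671817 = 491.38 Hz


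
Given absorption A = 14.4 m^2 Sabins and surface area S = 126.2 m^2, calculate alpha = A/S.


Absorption coefficient = absorbed power / incident power
alpha = A / S = 14.4 / 126.2 = 0.1141


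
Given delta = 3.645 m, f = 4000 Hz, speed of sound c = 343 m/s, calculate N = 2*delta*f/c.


N = 2*delta*f/c = 2*delta/lambda, where lambda = c/f
lambda = 343 / 4000 = 0.08575 m
N = 2 * 3.645 / 0.08575 = 85.015


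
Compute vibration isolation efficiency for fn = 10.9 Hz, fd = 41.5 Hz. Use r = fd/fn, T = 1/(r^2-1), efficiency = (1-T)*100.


r = 41.5 / 10.9 = 3.80734
r^2 - 1 = 3.80734^2 - 1 = 13.4958
T = 1/13.4958 = 0.0740971
Efficiency = (1 - 0.0740971)*100 = 92.59 %


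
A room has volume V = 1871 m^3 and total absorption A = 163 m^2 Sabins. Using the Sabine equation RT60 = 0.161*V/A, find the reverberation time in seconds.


RT60 = 0.161 * 1871 / 163 = 1.848 s


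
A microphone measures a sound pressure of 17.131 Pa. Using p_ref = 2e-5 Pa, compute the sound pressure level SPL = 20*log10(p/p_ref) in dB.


p / p_ref = 17.131 / 2e-5 = 856550
SPL = 20 * log10(856550) = 118.66 dB


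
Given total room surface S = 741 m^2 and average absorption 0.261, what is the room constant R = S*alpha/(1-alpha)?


R = 741 * 0.261 / (1 - 0.261) = 261.71 m^2


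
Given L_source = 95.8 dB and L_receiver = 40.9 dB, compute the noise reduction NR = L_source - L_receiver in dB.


NR = L_source - L_receiver (difference between source and receiving room levels)
NR = 95.8 - 40.9 = 54.9 dB


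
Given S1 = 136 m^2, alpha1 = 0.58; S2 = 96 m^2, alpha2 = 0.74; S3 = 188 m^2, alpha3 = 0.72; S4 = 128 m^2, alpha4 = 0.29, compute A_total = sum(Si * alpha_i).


136 * 0.58 = 78.88
96 * 0.74 = 71.04
188 * 0.72 = 135.36
128 * 0.29 = 37.12
A_total = 78.88 + 71.04 + 135.36 + 37.12 = 322.4 m^2


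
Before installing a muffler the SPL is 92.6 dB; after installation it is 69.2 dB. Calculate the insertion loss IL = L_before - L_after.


Insertion loss = SPL without muffler - SPL with muffler
IL = 92.6 - 69.2 = 23.4 dB


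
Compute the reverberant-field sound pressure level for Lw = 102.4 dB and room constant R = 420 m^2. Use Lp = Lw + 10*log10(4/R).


4/R = 4/420 = 0.00952381
Lp = 102.4 + 10*log10(0.00952381) = 82.188 dB


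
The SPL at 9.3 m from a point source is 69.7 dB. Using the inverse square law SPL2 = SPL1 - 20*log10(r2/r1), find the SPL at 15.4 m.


r2/r1 = 15.4/9.3 = 1.65591
Correction = 20*log10(1.65591) = 4.38073 dB
SPL2 = 69.7 - 4.38073 = 65.319 dB


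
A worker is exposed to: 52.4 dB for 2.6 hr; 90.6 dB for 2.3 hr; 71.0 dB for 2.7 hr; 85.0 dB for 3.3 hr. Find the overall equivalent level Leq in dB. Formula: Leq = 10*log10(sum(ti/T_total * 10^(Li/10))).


T_total = 2.6 + 2.3 + 2.7 + 3.3 = 10.9 hr
(2.6/10.9) * 10^(52.4/10) = 41452.1
(2.3/10.9) * 10^(90.6/10) = 2.42271e+08
(2.7/10.9) * 10^(71.0/10) = 3.11844e+06
(3.3/10.9) * 10^(85.0/10) = 9.57387e+07
Sum = 41452.1 + 2.42271e+08 + 3.11844e+06 + 9.57387e+07 = 3.4117e+08
Leq = 10*log10(3.4117e+08) = 85.33 dB


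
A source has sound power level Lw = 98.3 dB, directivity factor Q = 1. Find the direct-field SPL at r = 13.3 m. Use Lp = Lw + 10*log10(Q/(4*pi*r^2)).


4*pi*r^2 = 4*pi*13.3^2 = 2222.87 m^2
Q / (4*pi*r^2) = 1 / 2222.87 = 0.000449869
Lp = 98.3 + 10*log10(0.000449869) = 64.831 dB


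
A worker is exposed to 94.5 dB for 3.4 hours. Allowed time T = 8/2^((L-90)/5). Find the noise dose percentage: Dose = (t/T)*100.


T_allowed = 8 / 2^((94.5 - 90)/5) = 4.28709 hr
Dose = 3.4 / 4.28709 * 100 = 79.308 %


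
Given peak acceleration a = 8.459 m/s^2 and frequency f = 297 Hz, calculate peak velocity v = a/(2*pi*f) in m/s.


omega = 2*pi*f = 2*pi*297 = 1866.11 rad/s
v = a / omega = 8.459 / 1866.11 = 0.004533 m/s


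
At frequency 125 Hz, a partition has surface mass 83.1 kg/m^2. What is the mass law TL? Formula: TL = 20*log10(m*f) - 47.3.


m * f = 83.1 * 125 = 10387.5
20*log10(10387.5) = 80.3302 dB
TL = 80.3302 - 47.3 = 33.03 dB


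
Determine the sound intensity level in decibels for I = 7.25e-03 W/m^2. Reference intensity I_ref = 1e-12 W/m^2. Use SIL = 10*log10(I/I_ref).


I / I_ref = 7.25e-03 / 1e-12 = 7.25e+09
SIL = 10 * log10(7.25e+09) = 98.603 dB


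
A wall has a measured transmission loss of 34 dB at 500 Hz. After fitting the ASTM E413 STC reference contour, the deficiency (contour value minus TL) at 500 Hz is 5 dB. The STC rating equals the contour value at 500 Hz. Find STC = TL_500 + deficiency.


By ASTM E413, STC = value of the fitted reference contour at 500 Hz.
Contour value at 500 Hz = TL_500 + deficiency = 34 + 5 = 39
STC = 39


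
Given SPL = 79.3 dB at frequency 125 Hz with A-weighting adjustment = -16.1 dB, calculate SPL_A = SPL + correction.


A-weighting table: 125 Hz -> -16.1 dB correction
SPL_A = SPL + correction = 79.3 + (-16.1) = 63.2 dBA


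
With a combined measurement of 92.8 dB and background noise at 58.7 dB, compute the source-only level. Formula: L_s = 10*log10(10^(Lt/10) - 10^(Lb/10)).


10^(92.8/10) = 1.90546e+09
10^(58.7/10) = 741310
Difference = 1.90546e+09 - 741310 = 1.90472e+09
L_source = 10*log10(1.90472e+09) = 92.798 dB


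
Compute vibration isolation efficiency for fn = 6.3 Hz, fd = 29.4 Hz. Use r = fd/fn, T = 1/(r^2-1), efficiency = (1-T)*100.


r = 29.4 / 6.3 = 4.66667
r^2 - 1 = 4.66667^2 - 1 = 20.7778
T = 1/20.7778 = 0.0481283
Efficiency = (1 - 0.0481283)*100 = 95.187 %


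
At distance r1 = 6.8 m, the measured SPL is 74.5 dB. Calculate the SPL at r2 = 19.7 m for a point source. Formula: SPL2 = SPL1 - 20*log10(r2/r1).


r2/r1 = 19.7/6.8 = 2.89706
Correction = 20*log10(2.89706) = 9.23915 dB
SPL2 = 74.5 - 9.23915 = 65.261 dB


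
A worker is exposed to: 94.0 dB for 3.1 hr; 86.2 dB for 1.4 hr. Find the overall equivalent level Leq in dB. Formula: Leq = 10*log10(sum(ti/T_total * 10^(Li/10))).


T_total = 3.1 + 1.4 = 4.5 hr
(3.1/4.5) * 10^(94.0/10) = 1.73041e+09
(1.4/4.5) * 10^(86.2/10) = 1.29693e+08
Sum = 1.73041e+09 + 1.29693e+08 = 1.8601e+09
Leq = 10*log10(1.8601e+09) = 92.695 dB


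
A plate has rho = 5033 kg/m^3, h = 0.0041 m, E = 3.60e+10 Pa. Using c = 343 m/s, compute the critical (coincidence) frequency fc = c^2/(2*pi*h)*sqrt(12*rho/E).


12*rho/E = 12*5033/3.60e+10 = 1.67767e-06
sqrt(12*rho/E) = sqrt(1.67767e-06) = 0.00129525
c^2/(2*pi*h) = 343^2/(2*pi*0.0041) = 4.56693e+06
fc = 4.56693e+06 * 0.00129525 = 5915.3 Hz


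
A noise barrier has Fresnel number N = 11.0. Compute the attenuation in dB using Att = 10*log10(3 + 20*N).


3 + 20*N = 3 + 20*11.0 = 223
Att = 10*log10(223) = 23.483 dB


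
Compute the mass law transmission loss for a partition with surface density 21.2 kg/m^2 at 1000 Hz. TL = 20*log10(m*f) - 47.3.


m * f = 21.2 * 1000 = 21200
20*log10(21200) = 86.5267 dB
TL = 86.5267 - 47.3 = 39.227 dB


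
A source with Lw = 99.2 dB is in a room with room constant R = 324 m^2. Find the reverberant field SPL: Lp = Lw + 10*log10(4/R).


4/R = 4/324 = 0.0123457
Lp = 99.2 + 10*log10(0.0123457) = 80.115 dB


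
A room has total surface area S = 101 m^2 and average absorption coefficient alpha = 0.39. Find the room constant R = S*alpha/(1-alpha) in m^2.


R = 101 * 0.39 / (1 - 0.39) = 64.574 m^2


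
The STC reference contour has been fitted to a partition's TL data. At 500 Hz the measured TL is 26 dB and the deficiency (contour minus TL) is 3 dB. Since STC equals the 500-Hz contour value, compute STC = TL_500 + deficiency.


By ASTM E413, STC = value of the fitted reference contour at 500 Hz.
Contour value at 500 Hz = TL_500 + deficiency = 26 + 3 = 29
STC = 29


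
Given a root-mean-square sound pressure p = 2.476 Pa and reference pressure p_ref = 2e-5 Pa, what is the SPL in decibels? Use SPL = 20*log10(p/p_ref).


p / p_ref = 2.476 / 2e-5 = 123800
SPL = 20 * log10(123800) = 101.85 dB


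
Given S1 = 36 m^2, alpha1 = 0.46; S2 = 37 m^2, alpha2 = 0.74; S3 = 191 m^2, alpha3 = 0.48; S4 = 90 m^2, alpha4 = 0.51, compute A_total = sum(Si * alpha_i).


36 * 0.46 = 16.56
37 * 0.74 = 27.38
191 * 0.48 = 91.68
90 * 0.51 = 45.9
A_total = 16.56 + 27.38 + 91.68 + 45.9 = 181.52 m^2


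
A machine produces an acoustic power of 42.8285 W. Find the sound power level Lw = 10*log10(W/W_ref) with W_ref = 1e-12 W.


W / W_ref = 42.8285 / 1e-12 = 4.28285e+13
Lw = 10 * log10(4.28285e+13) = 136.32 dB


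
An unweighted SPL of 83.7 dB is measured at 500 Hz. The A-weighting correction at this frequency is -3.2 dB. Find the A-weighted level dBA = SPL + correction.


A-weighting table: 500 Hz -> -3.2 dB correction
SPL_A = SPL + correction = 83.7 + (-3.2) = 80.5 dBA


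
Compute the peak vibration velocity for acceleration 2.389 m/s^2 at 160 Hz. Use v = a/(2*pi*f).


omega = 2*pi*f = 2*pi*160 = 1005.31 rad/s
v = a / omega = 2.389 / 1005.31 = 0.0023764 m/s


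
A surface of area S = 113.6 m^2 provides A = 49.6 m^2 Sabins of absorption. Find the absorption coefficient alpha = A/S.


Absorption coefficient = absorbed power / incident power
alpha = A / S = 49.6 / 113.6 = 0.43662


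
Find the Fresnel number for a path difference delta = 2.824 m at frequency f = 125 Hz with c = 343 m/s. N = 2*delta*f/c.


N = 2*delta*f/c = 2*delta/lambda, where lambda = c/f
lambda = 343 / 125 = 2.744 m
N = 2 * 2.824 / 2.744 = 2.0583


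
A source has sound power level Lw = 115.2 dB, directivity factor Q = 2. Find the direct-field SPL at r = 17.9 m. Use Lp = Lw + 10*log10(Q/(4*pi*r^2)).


4*pi*r^2 = 4*pi*17.9^2 = 4026.39 m^2
Q / (4*pi*r^2) = 2 / 4026.39 = 0.000496723
Lp = 115.2 + 10*log10(0.000496723) = 82.161 dB


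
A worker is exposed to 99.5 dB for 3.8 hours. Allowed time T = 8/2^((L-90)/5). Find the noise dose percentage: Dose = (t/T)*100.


T_allowed = 8 / 2^((99.5 - 90)/5) = 2.14355 hr
Dose = 3.8 / 2.14355 * 100 = 177.28 %


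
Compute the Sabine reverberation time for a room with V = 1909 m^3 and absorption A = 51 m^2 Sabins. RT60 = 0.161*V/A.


RT60 = 0.161 * 1909 / 51 = 6.0265 s


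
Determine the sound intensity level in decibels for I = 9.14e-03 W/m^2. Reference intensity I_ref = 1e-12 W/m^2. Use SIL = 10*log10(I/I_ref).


I / I_ref = 9.14e-03 / 1e-12 = 9.14e+09
SIL = 10 * log10(9.14e+09) = 99.609 dB


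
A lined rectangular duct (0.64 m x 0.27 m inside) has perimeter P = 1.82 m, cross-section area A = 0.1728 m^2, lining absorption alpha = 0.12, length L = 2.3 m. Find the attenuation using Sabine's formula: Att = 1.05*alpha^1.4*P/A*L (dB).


alpha^1.4 = 0.12^1.4 = 0.0513871
Attenuation rate = 1.05 * alpha^1.4 * P / A
= 1.05 * 0.0513871 * 1.82 / 0.1728 = 0.568291 dB/m
Total Att = 0.568291 * 2.3 = 1.3071 dB


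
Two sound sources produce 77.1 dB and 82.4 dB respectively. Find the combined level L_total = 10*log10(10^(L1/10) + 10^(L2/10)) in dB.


10^(77.1/10) = 5.12861e+07
10^(82.4/10) = 1.7378e+08
Sum = 5.12861e+07 + 1.7378e+08 = 2.25066e+08
L_total = 10*log10(2.25066e+08) = 83.523 dB


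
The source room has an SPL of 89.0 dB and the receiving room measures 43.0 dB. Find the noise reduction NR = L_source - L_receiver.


NR = L_source - L_receiver (difference between source and receiving room levels)
NR = 89.0 - 43.0 = 46 dB


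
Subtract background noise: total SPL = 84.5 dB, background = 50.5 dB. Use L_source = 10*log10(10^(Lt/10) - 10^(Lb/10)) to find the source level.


10^(84.5/10) = 2.81838e+08
10^(50.5/10) = 112202
Difference = 2.81838e+08 - 112202 = 2.81726e+08
L_source = 10*log10(2.81726e+08) = 84.498 dB


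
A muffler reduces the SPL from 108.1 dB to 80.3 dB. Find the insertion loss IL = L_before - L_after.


Insertion loss = SPL without muffler - SPL with muffler
IL = 108.1 - 80.3 = 27.8 dB


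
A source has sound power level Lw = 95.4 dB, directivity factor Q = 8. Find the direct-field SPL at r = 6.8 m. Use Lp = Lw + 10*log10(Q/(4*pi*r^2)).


4*pi*r^2 = 4*pi*6.8^2 = 581.069 m^2
Q / (4*pi*r^2) = 8 / 581.069 = 0.0137677
Lp = 95.4 + 10*log10(0.0137677) = 76.789 dB


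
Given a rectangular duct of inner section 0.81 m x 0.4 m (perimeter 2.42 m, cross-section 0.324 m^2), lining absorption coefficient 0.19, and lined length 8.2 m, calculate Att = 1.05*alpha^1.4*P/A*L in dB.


alpha^1.4 = 0.19^1.4 = 0.0977811
Attenuation rate = 1.05 * alpha^1.4 * P / A
= 1.05 * 0.0977811 * 2.42 / 0.324 = 0.766857 dB/m
Total Att = 0.766857 * 8.2 = 6.2882 dB


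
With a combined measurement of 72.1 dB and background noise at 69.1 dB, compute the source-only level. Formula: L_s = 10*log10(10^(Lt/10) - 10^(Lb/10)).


10^(72.1/10) = 1.62181e+07
10^(69.1/10) = 8.12831e+06
Difference = 1.62181e+07 - 8.12831e+06 = 8.08979e+06
L_source = 10*log10(8.08979e+06) = 69.079 dB


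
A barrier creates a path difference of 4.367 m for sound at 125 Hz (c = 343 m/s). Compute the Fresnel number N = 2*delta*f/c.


N = 2*delta*f/c = 2*delta/lambda, where lambda = c/f
lambda = 343 / 125 = 2.744 m
N = 2 * 4.367 / 2.744 = 3.1829


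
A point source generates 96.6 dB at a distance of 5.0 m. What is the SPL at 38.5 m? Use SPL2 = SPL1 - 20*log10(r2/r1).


r2/r1 = 38.5/5.0 = 7.7
Correction = 20*log10(7.7) = 17.7298 dB
SPL2 = 96.6 - 17.7298 = 78.87 dB


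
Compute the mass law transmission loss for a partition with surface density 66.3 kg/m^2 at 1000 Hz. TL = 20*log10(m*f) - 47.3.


m * f = 66.3 * 1000 = 66300
20*log10(66300) = 96.4303 dB
TL = 96.4303 - 47.3 = 49.13 dB


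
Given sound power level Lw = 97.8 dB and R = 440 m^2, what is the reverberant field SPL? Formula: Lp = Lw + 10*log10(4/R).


4/R = 4/440 = 0.00909091
Lp = 97.8 + 10*log10(0.00909091) = 77.386 dB


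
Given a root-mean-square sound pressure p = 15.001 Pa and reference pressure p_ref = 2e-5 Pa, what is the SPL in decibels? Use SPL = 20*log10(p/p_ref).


p / p_ref = 15.001 / 2e-5 = 750050
SPL = 20 * log10(750050) = 117.5 dB


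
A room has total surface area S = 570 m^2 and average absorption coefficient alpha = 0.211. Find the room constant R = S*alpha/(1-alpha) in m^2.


R = 570 * 0.211 / (1 - 0.211) = 152.43 m^2


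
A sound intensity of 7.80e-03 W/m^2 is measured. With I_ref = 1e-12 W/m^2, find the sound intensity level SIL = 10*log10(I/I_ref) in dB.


I / I_ref = 7.80e-03 / 1e-12 = 7.8e+09
SIL = 10 * log10(7.8e+09) = 98.921 dB


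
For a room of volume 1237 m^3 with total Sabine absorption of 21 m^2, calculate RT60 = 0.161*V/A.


RT60 = 0.161 * 1237 / 21 = 9.4837 s


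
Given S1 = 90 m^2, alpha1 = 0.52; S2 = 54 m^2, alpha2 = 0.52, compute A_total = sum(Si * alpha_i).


90 * 0.52 = 46.8
54 * 0.52 = 28.08
A_total = 46.8 + 28.08 = 74.88 m^2


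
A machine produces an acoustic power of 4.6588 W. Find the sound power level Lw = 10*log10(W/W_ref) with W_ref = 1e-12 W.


W / W_ref = 4.6588 / 1e-12 = 4.6588e+12
Lw = 10 * log10(4.6588e+12) = 126.68 dB


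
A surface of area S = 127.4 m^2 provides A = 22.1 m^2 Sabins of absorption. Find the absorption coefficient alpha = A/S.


Absorption coefficient = absorbed power / incident power
alpha = A / S = 22.1 / 127.4 = 0.17347


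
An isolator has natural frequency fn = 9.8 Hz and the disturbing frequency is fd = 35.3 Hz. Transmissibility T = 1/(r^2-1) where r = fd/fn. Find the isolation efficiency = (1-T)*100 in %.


r = 35.3 / 9.8 = 3.60204
r^2 - 1 = 3.60204^2 - 1 = 11.9747
T = 1/11.9747 = 0.0835094
Efficiency = (1 - 0.0835094)*100 = 91.649 %


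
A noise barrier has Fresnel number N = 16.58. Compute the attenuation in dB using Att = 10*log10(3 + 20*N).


3 + 20*N = 3 + 20*16.58 = 334.6
Att = 10*log10(334.6) = 25.245 dB


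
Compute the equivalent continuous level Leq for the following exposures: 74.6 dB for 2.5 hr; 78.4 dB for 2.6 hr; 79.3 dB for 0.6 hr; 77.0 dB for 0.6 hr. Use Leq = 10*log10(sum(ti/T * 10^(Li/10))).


T_total = 2.5 + 2.6 + 0.6 + 0.6 = 6.3 hr
(2.5/6.3) * 10^(74.6/10) = 1.14446e+07
(2.6/6.3) * 10^(78.4/10) = 2.85518e+07
(0.6/6.3) * 10^(79.3/10) = 8.10608e+06
(0.6/6.3) * 10^(77.0/10) = 4.77321e+06
Sum = 1.14446e+07 + 2.85518e+07 + 8.10608e+06 + 4.77321e+06 = 5.28757e+07
Leq = 10*log10(5.28757e+07) = 77.233 dB


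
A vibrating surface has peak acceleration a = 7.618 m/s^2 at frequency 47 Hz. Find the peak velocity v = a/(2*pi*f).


omega = 2*pi*f = 2*pi*47 = 295.31 rad/s
v = a / omega = 7.618 / 295.31 = 0.025797 m/s


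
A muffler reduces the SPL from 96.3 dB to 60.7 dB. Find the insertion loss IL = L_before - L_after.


Insertion loss = SPL without muffler - SPL with muffler
IL = 96.3 - 60.7 = 35.6 dB


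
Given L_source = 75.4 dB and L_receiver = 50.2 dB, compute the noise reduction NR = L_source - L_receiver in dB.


NR = L_source - L_receiver (difference between source and receiving room levels)
NR = 75.4 - 50.2 = 25.2 dB


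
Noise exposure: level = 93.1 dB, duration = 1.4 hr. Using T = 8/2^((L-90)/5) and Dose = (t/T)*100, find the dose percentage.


T_allowed = 8 / 2^((93.1 - 90)/5) = 5.20537 hr
Dose = 1.4 / 5.20537 * 100 = 26.895 %


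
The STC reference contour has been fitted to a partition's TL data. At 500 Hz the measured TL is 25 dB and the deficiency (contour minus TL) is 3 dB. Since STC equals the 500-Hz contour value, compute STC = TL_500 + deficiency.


By ASTM E413, STC = value of the fitted reference contour at 500 Hz.
Contour value at 500 Hz = TL_500 + deficiency = 25 + 3 = 28
STC = 28


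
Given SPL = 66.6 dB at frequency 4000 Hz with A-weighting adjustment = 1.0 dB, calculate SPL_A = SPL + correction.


A-weighting table: 4000 Hz -> 1.0 dB correction
SPL_A = SPL + correction = 66.6 + (1.0) = 67.6 dBA


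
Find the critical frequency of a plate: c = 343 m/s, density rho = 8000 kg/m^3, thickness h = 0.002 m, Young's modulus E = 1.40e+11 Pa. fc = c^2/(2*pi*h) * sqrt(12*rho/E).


12*rho/E = 12*8000/1.40e+11 = 6.85714e-07
sqrt(12*rho/E) = sqrt(6.85714e-07) = 0.000828078
c^2/(2*pi*h) = 343^2/(2*pi*0.002) = 9.36221e+06
fc = 9.36221e+06 * 0.000828078 = 7752.6 Hz
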